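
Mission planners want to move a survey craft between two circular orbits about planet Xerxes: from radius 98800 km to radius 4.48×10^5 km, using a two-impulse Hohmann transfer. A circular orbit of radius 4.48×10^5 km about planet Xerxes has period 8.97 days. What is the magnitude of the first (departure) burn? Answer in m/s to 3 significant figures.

Δv₁ = 2170 m/s

From Kepler's third law T² = 4π²r³/μ at r = 4.48×10^5 km, T = 8.97 days = 8.97 × 86400 s = 7.75008×10^5 s: μ = 4π²r³/T² = 5.90992×10^6 km³/s².
The Hohmann ellipse has a_t = (r₁ + r₂)/2 = 2.734×10^5 km.
On the circular orbit at r = 98800 km, v_c = √(μ/r) = 7.734 km/s.
Transfer-orbit speed at the same r (vis-viva, a = a_t): v_t = √[μ(2/r − 1/a_t)] = 9.900 km/s.
Δv₁ = |v_t − v_c| = |9.900 − 7.734| = 2.166 km/s.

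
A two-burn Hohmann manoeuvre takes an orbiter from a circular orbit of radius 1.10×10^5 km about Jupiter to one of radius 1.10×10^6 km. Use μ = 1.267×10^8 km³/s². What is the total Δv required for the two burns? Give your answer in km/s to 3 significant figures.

Semi-major axis of the transfer orbit: a_t = (1.100×10^5 + 1.100×10^6)/2 = 6.050×10^5 km.
Circular speed at r₁: v₁ = √(μ/r₁) = √(1.267×10^8/1.100×10^5) = 33.94 km/s.
Transfer-orbit speed at r₁ (vis-viva equation): v_p = √[μ(2/r₁ − 1/a_t)] = 45.76 km/s.
First burn Δv₁ = |v_p − v₁| = 11.82 km/s.
At r₂, v₂ = √(μ/r₂) = 10.732 km/s.
Transfer-orbit speed at r₂: v_a = √[μ(2/r₂ − 1/a_t)] = 4.5763 km/s.
Second burn Δv₂ = |v₂ − v_a| = 6.156 km/s.
Total Δv = Δv₁ + Δv₂ = 17.98 km/s.

Δv = 18.0 km/s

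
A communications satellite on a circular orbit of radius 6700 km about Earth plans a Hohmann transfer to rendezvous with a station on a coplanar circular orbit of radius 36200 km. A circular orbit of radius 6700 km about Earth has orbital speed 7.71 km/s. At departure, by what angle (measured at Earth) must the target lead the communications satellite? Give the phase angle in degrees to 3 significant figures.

φ = 97.9°

From the circular-orbit relation v² = μ/r at r = 6700 km: μ = v²r = (7.71)² × 6700 = 3.98275×10^5 km³/s².
Transfer-ellipse semi-major axis a_t = (r₁ + r₂)/2 = (6700 + 36200)/2 = 21450 km.
Transfer time t = π√(a_t³/μ) = 15640 s.
Target angular speed ω₂ = √(μ/r₂³) = 9.163×10^-5 rad/s.
Angle swept by the target during transfer: ω₂·t = 1.433 rad = 82.10°.
The communications satellite traverses 180° on the transfer ellipse, so the target must lead by 180° − 82.10° = 97.9°.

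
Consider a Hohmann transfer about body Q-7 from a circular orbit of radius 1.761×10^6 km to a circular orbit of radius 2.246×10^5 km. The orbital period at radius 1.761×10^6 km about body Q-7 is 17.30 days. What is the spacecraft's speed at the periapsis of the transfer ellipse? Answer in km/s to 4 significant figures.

From Kepler's third law T² = 4π²r³/μ at r = 1.761×10^6 km, T = 17.30 days = 17.30 × 86400 s = 1.49472×10^6 s: μ = 4π²r³/T² = 9.64980×10^7 km³/s².
Transfer-ellipse semi-major axis a_t = (r₁ + r₂)/2 = (1.761×10^6 + 2.246×10^5)/2 = 9.928×10^5 km.
The periapsis of the transfer ellipse is at r = 2.246×10^5 km.
Vis-viva: v = √[μ(2/r − 1/a_t)] = √[9.64980×10^7 × (2/2.246×10^5 − 1/9.928×10^5)] = 27.61 km/s.

v = 27.61 km/s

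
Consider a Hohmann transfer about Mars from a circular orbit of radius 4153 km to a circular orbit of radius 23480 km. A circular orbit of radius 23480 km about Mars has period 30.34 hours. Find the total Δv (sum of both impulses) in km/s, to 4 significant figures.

From Kepler's third law T² = 4π²r³/μ at r = 23480 km, T = 30.34 hours = 30.34 × 3600 s = 1.09224×10^5 s: μ = 4π²r³/T² = 42836.9 km³/s².
Semi-major axis of the transfer orbit: a_t = (4153 + 23480)/2 = 13816.5 km.
Circular speed at r₁: v₁ = √(μ/r₁) = √(42836.9/4153) = 3.21165 km/s.
On the transfer ellipse at r₁, v² = μ(2/r − 1/a) gives v_p = √[μ(2/r₁ − 1/a_t)] = 4.18676 km/s.
First burn Δv₁ = |v_p − v₁| = 0.9751 km/s.
At r₂, v₂ = √(μ/r₂) = 1.3507 km/s.
Transfer-orbit speed at r₂: v_a = √[μ(2/r₂ − 1/a_t)] = 0.74053 km/s.
Second burn Δv₂ = |v₂ − v_a| = 0.6102 km/s.
Total Δv = Δv₁ + Δv₂ = 1.585 km/s.

Δv = 1.585 km/s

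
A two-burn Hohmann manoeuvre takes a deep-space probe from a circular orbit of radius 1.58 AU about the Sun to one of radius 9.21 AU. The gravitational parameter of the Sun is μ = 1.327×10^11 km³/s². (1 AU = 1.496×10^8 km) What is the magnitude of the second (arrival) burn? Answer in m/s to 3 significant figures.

In km: r₁ = 1.58 × 1.496×10^8 = 2.36368×10^8 km; r₂ = 9.21 × 1.496×10^8 = 1.377816×10^9 km.
Transfer-ellipse semi-major axis a_t = (r₁ + r₂)/2 = (2.36368×10^8 + 1.377816×10^9)/2 = 8.07092×10^8 km.
Circular speed at r = 1.377816×10^9 km: v_c = √(μ/r) = 9.814 km/s.
Transfer-orbit speed at the same r (vis-viva, a = a_t): v_t = √[μ(2/r − 1/a_t)] = 5.311 km/s.
Δv₂ = |v_t − v_c| = |5.311 − 9.814| = 4.503 km/s.

Δv₂ = 4500 m/s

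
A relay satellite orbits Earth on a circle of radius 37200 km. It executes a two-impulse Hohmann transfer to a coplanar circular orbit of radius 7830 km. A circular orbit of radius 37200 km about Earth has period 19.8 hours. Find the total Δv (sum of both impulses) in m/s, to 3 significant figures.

From Kepler's third law T² = 4π²r³/μ at r = 37200 km, T = 19.8 hours = 19.8 × 3600 s = 71280 s: μ = 4π²r³/T² = 3.99994×10^5 km³/s².
Semi-major axis of the transfer orbit: a_t = (37200 + 7830)/2 = 22515 km.
Circular speed at r₁: v₁ = √(μ/r₁) = √(3.99994×10^5/37200) = 3.279 km/s.
On the transfer ellipse at r₁, vis-viva gives v_a = √[μ(2/r₁ − 1/a_t)] = 1.934 km/s.
First burn Δv₁ = |v_a − v₁| = 1.345 km/s.
At r₂, v₂ = √(μ/r₂) = 7.147 km/s.
Transfer-orbit speed at r₂: v_p = √[μ(2/r₂ − 1/a_t)] = 9.187 km/s.
Second burn Δv₂ = |v₂ − v_p| = 2.040 km/s.
Total Δv = Δv₁ + Δv₂ = 3.385 km/s.

Δv = 3390 m/s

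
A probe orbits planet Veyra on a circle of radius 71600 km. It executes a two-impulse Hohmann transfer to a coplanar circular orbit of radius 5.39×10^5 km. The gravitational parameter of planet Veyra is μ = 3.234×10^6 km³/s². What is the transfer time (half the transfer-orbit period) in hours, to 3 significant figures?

The Hohmann ellipse has a_t = (r₁ + r₂)/2 = 3.053×10^5 km.
Half the transfer-orbit period gives t = π√(a_t³/μ) = 2.947×10^5 s.
Converting: 2.947×10^5 s ÷ 3600 s/hour = 81.9 hours.

t = 81.9 hours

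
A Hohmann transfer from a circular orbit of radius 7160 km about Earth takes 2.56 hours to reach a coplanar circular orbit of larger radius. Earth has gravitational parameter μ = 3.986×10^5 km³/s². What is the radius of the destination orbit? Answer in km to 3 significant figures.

r₂ = 23000 km

Transfer time t = 2.56 hours = 9216 s, and t = π√(a_t³/μ).
So a_t = (μ t²/π²)^(1/3) = (3.986×10^5 × (9216)² / π²)^(1/3) = 15081 km.
Since a_t = (r₁ + r₂)/2, r₂ = 2a_t − r₁ = 2×15081 − 7160 = 23002 km.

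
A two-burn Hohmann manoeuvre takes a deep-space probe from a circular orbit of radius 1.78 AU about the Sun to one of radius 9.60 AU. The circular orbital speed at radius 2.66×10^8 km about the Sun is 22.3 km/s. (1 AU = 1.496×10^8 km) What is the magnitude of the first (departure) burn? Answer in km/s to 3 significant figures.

From the circular-orbit relation v² = μ/r at r = 2.66×10^8 km: μ = v²r = (22.3)² × 2.66×10^8 = 1.32279×10^11 km³/s².
In km: r₁ = 1.78 × 1.496×10^8 = 2.66288×10^8 km; r₂ = 9.60 × 1.496×10^8 = 1.43616×10^9 km.
Transfer-ellipse semi-major axis a_t = (r₁ + r₂)/2 = (2.66288×10^8 + 1.43616×10^9)/2 = 8.51224×10^8 km.
Circular speed at r = 2.66288×10^8 km: v_c = √(μ/r) = 22.288 km/s.
Vis-viva on the transfer ellipse at r = 2.66288×10^8 km gives v_t = √[μ(2/r − 1/a_t)] = 28.950 km/s.
Δv₁ = |v_t − v_c| = |28.950 − 22.288| = 6.662 km/s.

Δv₁ = 6.66 km/s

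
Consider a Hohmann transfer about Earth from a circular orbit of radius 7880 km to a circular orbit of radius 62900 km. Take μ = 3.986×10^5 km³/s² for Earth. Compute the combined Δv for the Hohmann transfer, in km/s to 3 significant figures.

Δv = 3.70 km/s

Transfer-ellipse semi-major axis a_t = (r₁ + r₂)/2 = (7880 + 62900)/2 = 35390 km.
Circular speed at r₁: v₁ = √(μ/r₁) = √(3.986×10^5/7880) = 7.112 km/s.
Transfer-orbit speed at r₁ (v² = μ(2/r − 1/a)): v_p = √[μ(2/r₁ − 1/a_t)] = 9.482 km/s.
First burn Δv₁ = |v_p − v₁| = 2.370 km/s.
Circular speed at r₂: v₂ = √(μ/r₂) = 2.517 km/s.
Transfer-orbit speed at r₂: v_a = √[μ(2/r₂ − 1/a_t)] = 1.188 km/s.
Second burn Δv₂ = |v₂ − v_a| = 1.329 km/s.
Total Δv = Δv₁ + Δv₂ = 3.699 km/s.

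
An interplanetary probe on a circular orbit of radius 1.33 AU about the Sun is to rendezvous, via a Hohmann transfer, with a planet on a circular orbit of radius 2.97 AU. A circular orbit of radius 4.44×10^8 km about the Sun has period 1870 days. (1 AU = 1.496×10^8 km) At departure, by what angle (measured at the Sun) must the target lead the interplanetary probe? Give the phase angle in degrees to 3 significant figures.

φ = 69.1°

From Kepler's third law T² = 4π²r³/μ at r = 4.44×10^8 km, T = 1870 days = 1870 × 86400 s = 1.61568×10^8 s: μ = 4π²r³/T² = 1.32373×10^11 km³/s².
In km: r₁ = 1.33 × 1.496×10^8 = 1.98968×10^8 km; r₂ = 2.97 × 1.496×10^8 = 4.44312×10^8 km.
Semi-major axis of the transfer orbit: a_t = (1.98968×10^8 + 4.44312×10^8)/2 = 3.2164×10^8 km.
Transfer time t = π√(a_t³/μ) = 4.981×10^7 s.
The target's mean motion on its circular orbit is ω₂ = √(μ/r₂³) = 3.885×10^-8 rad/s.
Angle swept by the target during transfer: ω₂·t = 1.935 rad = 110.9°.
Arrival is 180° from departure on the ellipse, so φ = 180° − 110.9° = 69.1°.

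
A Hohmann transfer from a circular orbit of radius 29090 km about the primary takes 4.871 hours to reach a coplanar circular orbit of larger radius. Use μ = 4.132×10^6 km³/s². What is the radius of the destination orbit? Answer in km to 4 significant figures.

Transfer time t = 4.871 hours = 17535.6 s, and t = π√(a_t³/μ).
So a_t = (μ t²/π²)^(1/3) = (4.132×10^6 × (17535.6)² / π²)^(1/3) = 50493 km.
Since a_t = (r₁ + r₂)/2, r₂ = 2a_t − r₁ = 2×50493 − 29090 = 71896 km.

r₂ = 71900 km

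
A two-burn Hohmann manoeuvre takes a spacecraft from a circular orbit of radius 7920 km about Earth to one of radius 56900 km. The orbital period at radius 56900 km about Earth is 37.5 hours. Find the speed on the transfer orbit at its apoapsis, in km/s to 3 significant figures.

From Kepler's third law T² = 4π²r³/μ at r = 56900 km, T = 37.5 hours = 37.5 × 3600 s = 1.350×10^5 s: μ = 4π²r³/T² = 3.99052×10^5 km³/s².
The Hohmann ellipse has a_t = (r₁ + r₂)/2 = 32410 km.
The apoapsis of the transfer ellipse is at r = 56900 km.
Vis-viva: v = √[μ(2/r − 1/a_t)] = √[3.99052×10^5 × (2/56900 − 1/32410)] = 1.309 km/s.

v = 1.31 km/s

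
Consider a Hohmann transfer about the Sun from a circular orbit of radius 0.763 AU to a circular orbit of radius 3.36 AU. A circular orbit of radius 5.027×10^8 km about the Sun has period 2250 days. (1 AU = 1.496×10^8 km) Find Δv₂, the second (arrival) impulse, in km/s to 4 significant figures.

Δv₂ = 6.363 km/s

From Kepler's third law T² = 4π²r³/μ at r = 5.027×10^8 km, T = 2250 days = 2250 × 86400 s = 1.944×10^8 s: μ = 4π²r³/T² = 1.32707×10^11 km³/s².
In km: r₁ = 0.763 × 1.496×10^8 = 1.141448×10^8 km; r₂ = 3.36 × 1.496×10^8 = 5.02656×10^8 km.
Transfer-ellipse semi-major axis a_t = (r₁ + r₂)/2 = (1.141448×10^8 + 5.02656×10^8)/2 = 3.084004×10^8 km.
Circular speed at r = 5.02656×10^8 km: v_c = √(μ/r) = 16.248 km/s.
Vis-viva on the transfer ellipse at r = 5.02656×10^8 km gives v_t = √[μ(2/r − 1/a_t)] = 9.8851 km/s.
Δv₂ = |v_t − v_c| = |9.8851 − 16.248| = 6.363 km/s.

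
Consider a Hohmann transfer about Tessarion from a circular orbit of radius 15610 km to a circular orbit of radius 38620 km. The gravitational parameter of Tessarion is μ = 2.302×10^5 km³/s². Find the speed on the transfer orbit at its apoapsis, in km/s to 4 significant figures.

The Hohmann ellipse has a_t = (r₁ + r₂)/2 = 27115 km.
At apoapsis, r = 38620 km.
Applying v² = μ(2/r − 1/a_t): v = 1.852 km/s.

v = 1.852 km/s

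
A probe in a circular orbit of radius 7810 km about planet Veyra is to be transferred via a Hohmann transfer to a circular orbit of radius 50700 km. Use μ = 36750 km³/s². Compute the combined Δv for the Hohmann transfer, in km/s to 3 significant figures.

Δv = 1.10 km/s

The Hohmann ellipse has a_t = (r₁ + r₂)/2 = 29255 km.
At r₁ the circular-orbit speed is v₁ = √(μ/r₁) = 2.16922 km/s.
Transfer-orbit speed at r₁ (v² = μ(2/r − 1/a)): v_p = √[μ(2/r₁ − 1/a_t)] = 2.85566 km/s.
First burn Δv₁ = |v_p − v₁| = 0.6864 km/s.
Circular speed at r₂: v₂ = √(μ/r₂) = 0.8514 km/s.
Transfer-orbit speed at r₂: v_a = √[μ(2/r₂ − 1/a_t)] = 0.4399 km/s.
Second burn Δv₂ = |v₂ − v_a| = 0.4115 km/s.
Total Δv = Δv₁ + Δv₂ = 1.098 km/s.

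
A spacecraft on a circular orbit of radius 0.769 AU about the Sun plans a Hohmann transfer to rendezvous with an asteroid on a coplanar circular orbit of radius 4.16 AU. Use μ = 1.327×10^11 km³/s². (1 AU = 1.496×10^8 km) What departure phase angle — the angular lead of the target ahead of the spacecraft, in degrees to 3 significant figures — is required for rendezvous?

In km: r₁ = 0.769 × 1.496×10^8 = 1.150424×10^8 km; r₂ = 4.16 × 1.496×10^8 = 6.22336×10^8 km.
The Hohmann ellipse has a_t = (r₁ + r₂)/2 = 3.686892×10^8 km.
The half-period of the transfer ellipse is t = π√(a_t³/μ) = 6.1053×10^7 s.
Target angular speed ω₂ = √(μ/r₂³) = 2.3464×10^-8 rad/s.
Angle swept by the target during transfer: ω₂·t = 1.4325 rad = 82.08°.
Arrival is 180° from departure on the ellipse, so φ = 180° − 82.08° = 97.9°.

φ = 97.9°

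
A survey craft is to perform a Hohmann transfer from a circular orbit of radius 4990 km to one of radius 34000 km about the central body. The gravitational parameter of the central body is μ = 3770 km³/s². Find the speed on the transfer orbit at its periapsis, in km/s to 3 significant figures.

Semi-major axis of the transfer orbit: a_t = (4990 + 34000)/2 = 19495 km.
The periapsis of the transfer ellipse is at r = 4990 km.
From the vis-viva equation, v = √[μ(2/r − 1/a_t)] = 1.148 km/s.

v = 1.15 km/s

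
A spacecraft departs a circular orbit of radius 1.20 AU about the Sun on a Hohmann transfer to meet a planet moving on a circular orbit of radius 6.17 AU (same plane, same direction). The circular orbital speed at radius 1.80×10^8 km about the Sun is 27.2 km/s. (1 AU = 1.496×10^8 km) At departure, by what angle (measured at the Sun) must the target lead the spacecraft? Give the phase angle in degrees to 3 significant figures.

φ = 96.9°

From the circular-orbit relation v² = μ/r at r = 1.80×10^8 km: μ = v²r = (27.2)² × 1.80×10^8 = 1.33171×10^11 km³/s².
In km: r₁ = 1.20 × 1.496×10^8 = 1.7952×10^8 km; r₂ = 6.17 × 1.496×10^8 = 9.23032×10^8 km.
The Hohmann ellipse has a_t = (r₁ + r₂)/2 = 5.51276×10^8 km.
The half-period of the transfer ellipse is t = π√(a_t³/μ) = 1.1143×10^8 s.
The target's mean motion on its circular orbit is ω₂ = √(μ/r₂³) = 1.3013×10^-8 rad/s.
Angle swept by the target during transfer: ω₂·t = 1.450 rad = 83.08°.
The spacecraft traverses 180° on the transfer ellipse, so the target must lead by 180° − 83.08° = 96.9°.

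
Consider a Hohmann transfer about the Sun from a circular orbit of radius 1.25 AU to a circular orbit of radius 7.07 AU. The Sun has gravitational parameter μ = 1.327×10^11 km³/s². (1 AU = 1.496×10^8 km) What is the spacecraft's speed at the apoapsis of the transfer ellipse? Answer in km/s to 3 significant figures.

v = 6.14 km/s

In km: r₁ = 1.25 × 1.496×10^8 = 1.870×10^8 km; r₂ = 7.07 × 1.496×10^8 = 1.057672×10^9 km.
Transfer-ellipse semi-major axis a_t = (r₁ + r₂)/2 = (1.870×10^8 + 1.057672×10^9)/2 = 6.22336×10^8 km.
At apoapsis, r = 1.057672×10^9 km.
Applying v² = μ(2/r − 1/a_t): v = 6.140 km/s.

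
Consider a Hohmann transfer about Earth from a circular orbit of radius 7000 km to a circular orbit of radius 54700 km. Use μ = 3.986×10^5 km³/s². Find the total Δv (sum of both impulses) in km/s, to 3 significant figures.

Δv = 3.92 km/s

Transfer-ellipse semi-major axis a_t = (r₁ + r₂)/2 = (7000 + 54700)/2 = 30850 km.
Circular speed at r₁: v₁ = √(μ/r₁) = √(3.986×10^5/7000) = 7.5460 km/s.
On the transfer ellipse at r₁, v² = μ(2/r − 1/a) gives v_p = √[μ(2/r₁ − 1/a_t)] = 10.048 km/s.
First burn Δv₁ = |v_p − v₁| = 2.502 km/s.
At r₂, v₂ = √(μ/r₂) = 2.69945 km/s.
Transfer-orbit speed at r₂: v_a = √[μ(2/r₂ − 1/a_t)] = 1.28587 km/s.
Second burn Δv₂ = |v₂ − v_a| = 1.414 km/s.
Total Δv = Δv₁ + Δv₂ = 3.916 km/s.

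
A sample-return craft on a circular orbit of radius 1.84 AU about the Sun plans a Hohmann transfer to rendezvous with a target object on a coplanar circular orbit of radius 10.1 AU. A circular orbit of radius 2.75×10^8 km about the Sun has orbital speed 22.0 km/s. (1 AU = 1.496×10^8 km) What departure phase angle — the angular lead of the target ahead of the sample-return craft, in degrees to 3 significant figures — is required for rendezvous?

φ = 98.2°

From the circular-orbit relation v² = μ/r at r = 2.75×10^8 km: μ = v²r = (22.0)² × 2.75×10^8 = 1.33100×10^11 km³/s².
In km: r₁ = 1.84 × 1.496×10^8 = 2.75264×10^8 km; r₂ = 10.1 × 1.496×10^8 = 1.51096×10^9 km.
Transfer-ellipse semi-major axis a_t = (r₁ + r₂)/2 = (2.75264×10^8 + 1.51096×10^9)/2 = 8.93112×10^8 km.
The half-period of the transfer ellipse is t = π√(a_t³/μ) = 2.2984×10^8 s.
The target's mean motion on its circular orbit is ω₂ = √(μ/r₂³) = 6.2117×10^-9 rad/s.
Angle swept by the target during transfer: ω₂·t = 1.4277 rad = 81.80°.
The sample-return craft traverses 180° on the transfer ellipse, so the target must lead by 180° − 81.80° = 98.2°.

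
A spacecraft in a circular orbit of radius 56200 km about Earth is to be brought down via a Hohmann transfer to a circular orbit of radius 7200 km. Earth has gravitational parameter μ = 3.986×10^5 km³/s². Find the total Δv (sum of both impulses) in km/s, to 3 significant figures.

Δv = 3.86 km/s

Semi-major axis of the transfer orbit: a_t = (56200 + 7200)/2 = 31700 km.
Circular speed at r₁: v₁ = √(μ/r₁) = √(3.986×10^5/56200) = 2.663 km/s.
Transfer-orbit speed at r₁ (vis-viva equation): v_a = √[μ(2/r₁ − 1/a_t)] = 1.269 km/s.
First burn Δv₁ = |v_a − v₁| = 1.394 km/s.
Circular speed at r₂: v₂ = √(μ/r₂) = 7.441 km/s.
Transfer-orbit speed at r₂: v_p = √[μ(2/r₂ − 1/a_t)] = 9.907 km/s.
Second burn Δv₂ = |v₂ − v_p| = 2.466 km/s.
Total Δv = Δv₁ + Δv₂ = 3.860 km/s.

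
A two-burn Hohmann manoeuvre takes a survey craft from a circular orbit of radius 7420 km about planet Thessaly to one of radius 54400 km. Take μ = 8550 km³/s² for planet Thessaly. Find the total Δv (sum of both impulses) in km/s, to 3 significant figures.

Δv = 0.553 km/s

The Hohmann ellipse has a_t = (r₁ + r₂)/2 = 30910 km.
Circular speed at r₁: v₁ = √(μ/r₁) = √(8550/7420) = 1.07345 km/s.
On the transfer ellipse at r₁, vis-viva gives v_p = √[μ(2/r₁ − 1/a_t)] = 1.42407 km/s.
First burn Δv₁ = |v_p − v₁| = 0.3506 km/s.
At r₂, v₂ = √(μ/r₂) = 0.3964 km/s.
Transfer-orbit speed at r₂: v_a = √[μ(2/r₂ − 1/a_t)] = 0.1942 km/s.
Second burn Δv₂ = |v₂ − v_a| = 0.2022 km/s.
Δv = Δv₁ + Δv₂ = 0.3506 + 0.2022 = 0.5528 km/s.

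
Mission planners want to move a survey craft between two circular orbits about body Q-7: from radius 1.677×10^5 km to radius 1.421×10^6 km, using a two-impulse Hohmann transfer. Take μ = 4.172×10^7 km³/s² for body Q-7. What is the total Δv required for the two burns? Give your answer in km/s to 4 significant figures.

Δv = 8.252 km/s

The Hohmann ellipse has a_t = (r₁ + r₂)/2 = 7.9435×10^5 km.
At r₁ the circular-orbit speed is v₁ = √(μ/r₁) = 15.773 km/s.
On the transfer ellipse at r₁, vis-viva equation gives v_p = √[μ(2/r₁ − 1/a_t)] = 21.096 km/s.
First burn Δv₁ = |v_p − v₁| = 5.323 km/s.
At r₂, v₂ = √(μ/r₂) = 5.4185 km/s.
Transfer-orbit speed at r₂: v_a = √[μ(2/r₂ − 1/a_t)] = 2.4896 km/s.
Second burn Δv₂ = |v₂ − v_a| = 2.929 km/s.
Total Δv = Δv₁ + Δv₂ = 8.252 km/s.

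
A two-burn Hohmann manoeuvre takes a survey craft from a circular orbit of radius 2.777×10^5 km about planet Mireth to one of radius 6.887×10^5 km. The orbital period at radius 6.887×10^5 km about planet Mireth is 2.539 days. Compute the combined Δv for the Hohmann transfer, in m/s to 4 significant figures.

From Kepler's third law T² = 4π²r³/μ at r = 6.887×10^5 km, T = 2.539 days = 2.539 × 86400 s = 2.193696×10^5 s: μ = 4π²r³/T² = 2.67977×10^8 km³/s².
The Hohmann ellipse has a_t = (r₁ + r₂)/2 = 4.832×10^5 km.
At r₁ the circular-orbit speed is v₁ = √(μ/r₁) = 31.064 km/s.
On the transfer ellipse at r₁, vis-viva equation gives v_p = √[μ(2/r₁ − 1/a_t)] = 37.086 km/s.
First burn Δv₁ = |v_p − v₁| = 6.022 km/s.
Circular speed at r₂: v₂ = √(μ/r₂) = 19.726 km/s.
Transfer-orbit speed at r₂: v_a = √[μ(2/r₂ − 1/a_t)] = 14.954 km/s.
Second burn Δv₂ = |v₂ − v_a| = 4.772 km/s.
Total Δv = Δv₁ + Δv₂ = 10.79 km/s.

Δv = 10790 m/s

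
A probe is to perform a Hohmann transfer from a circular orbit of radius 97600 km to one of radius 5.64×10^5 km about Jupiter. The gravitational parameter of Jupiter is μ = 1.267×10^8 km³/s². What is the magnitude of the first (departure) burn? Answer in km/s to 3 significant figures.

Δv₁ = 11.0 km/s

The Hohmann ellipse has a_t = (r₁ + r₂)/2 = 3.308×10^5 km.
Circular speed at r = 97600 km: v_c = √(μ/r) = 36.03 km/s.
Vis-viva on the transfer ellipse at r = 97600 km gives v_t = √[μ(2/r − 1/a_t)] = 47.05 km/s.
Δv₁ = |v_t − v_c| = |47.05 − 36.03| = 11.02 km/s.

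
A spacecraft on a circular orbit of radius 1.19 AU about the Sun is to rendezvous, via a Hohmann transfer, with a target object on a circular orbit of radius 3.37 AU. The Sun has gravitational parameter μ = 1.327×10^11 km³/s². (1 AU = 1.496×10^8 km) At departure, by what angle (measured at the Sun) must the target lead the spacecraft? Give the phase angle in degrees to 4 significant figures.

In km: r₁ = 1.19 × 1.496×10^8 = 1.78024×10^8 km; r₂ = 3.37 × 1.496×10^8 = 5.04152×10^8 km.
Semi-major axis of the transfer orbit: a_t = (1.78024×10^8 + 5.04152×10^8)/2 = 3.41088×10^8 km.
The half-period of the transfer ellipse is t = π√(a_t³/μ) = 5.433×10^7 s.
Target angular speed ω₂ = √(μ/r₂³) = 3.218×10^-8 rad/s.
Angle swept by the target during transfer: ω₂·t = 1.7483 rad = 100.17°.
Arrival is 180° from departure on the ellipse, so φ = 180° − 100.17° = 79.83°.

φ = 79.83°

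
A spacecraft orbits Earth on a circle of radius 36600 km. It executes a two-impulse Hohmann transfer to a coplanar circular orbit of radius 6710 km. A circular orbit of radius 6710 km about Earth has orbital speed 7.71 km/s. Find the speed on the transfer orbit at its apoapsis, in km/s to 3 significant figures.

From the circular-orbit relation v² = μ/r at r = 6710 km: μ = v²r = (7.71)² × 6710 = 3.98870×10^5 km³/s².
The Hohmann ellipse has a_t = (r₁ + r₂)/2 = 21655 km.
The apoapsis of the transfer ellipse is at r = 36600 km.
From the vis-viva equation, v = √[μ(2/r − 1/a_t)] = 1.838 km/s.

v = 1.84 km/s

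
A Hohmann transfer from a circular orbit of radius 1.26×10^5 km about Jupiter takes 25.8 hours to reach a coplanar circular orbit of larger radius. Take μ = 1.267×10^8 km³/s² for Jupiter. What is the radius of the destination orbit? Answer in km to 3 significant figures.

r₂ = 8.34×10^5 km

Transfer time t = 25.8 hours = 92880 s, and t = π√(a_t³/μ).
So a_t = (μ t²/π²)^(1/3) = (1.267×10^8 × (92880)² / π²)^(1/3) = 4.8022×10^5 km.
Since a_t = (r₁ + r₂)/2, r₂ = 2a_t − r₁ = 2×4.8022×10^5 − 1.260×10^5 = 8.3444×10^5 km.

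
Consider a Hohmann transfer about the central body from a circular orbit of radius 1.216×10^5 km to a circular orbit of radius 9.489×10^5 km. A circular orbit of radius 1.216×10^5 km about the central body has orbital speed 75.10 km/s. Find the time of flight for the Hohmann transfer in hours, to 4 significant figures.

From the circular-orbit relation v² = μ/r at r = 1.216×10^5 km: μ = v²r = (75.10)² × 1.216×10^5 = 6.85825×10^8 km³/s².
Semi-major axis of the transfer orbit: a_t = (1.216×10^5 + 9.489×10^5)/2 = 5.3525×10^5 km.
By Kepler's third law the transfer-orbit period is T = 2π√(a_t³/μ), so t = T/2 = 46980 s.
Converting: 46980 s ÷ 3600 s/hour = 13.05 hours.

t = 13.05 hours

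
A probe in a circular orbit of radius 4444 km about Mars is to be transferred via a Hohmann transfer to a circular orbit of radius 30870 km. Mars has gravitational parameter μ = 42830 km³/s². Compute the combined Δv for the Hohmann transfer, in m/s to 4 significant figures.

Transfer-ellipse semi-major axis a_t = (r₁ + r₂)/2 = (4444 + 30870)/2 = 17657 km.
Circular speed at r₁: v₁ = √(μ/r₁) = √(42830/4444) = 3.1045 km/s.
On the transfer ellipse at r₁, v² = μ(2/r − 1/a) gives v_p = √[μ(2/r₁ − 1/a_t)] = 4.1048 km/s.
First burn Δv₁ = |v_p − v₁| = 1.000 km/s.
Circular speed at r₂: v₂ = √(μ/r₂) = 1.1779 km/s.
Transfer-orbit speed at r₂: v_a = √[μ(2/r₂ − 1/a_t)] = 0.59093 km/s.
Second burn Δv₂ = |v₂ − v_a| = 0.5870 km/s.
Total Δv = Δv₁ + Δv₂ = 1.587 km/s.

Δv = 1587 m/s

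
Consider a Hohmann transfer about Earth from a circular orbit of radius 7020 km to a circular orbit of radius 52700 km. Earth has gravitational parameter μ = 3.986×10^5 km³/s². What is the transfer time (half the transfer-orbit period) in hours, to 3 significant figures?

Transfer-ellipse semi-major axis a_t = (r₁ + r₂)/2 = (7020 + 52700)/2 = 29860 km.
Transfer time t = π√(a_t³/μ) = π√((29860)³ / 3.986×10^5) = 25680 s.
Converting: 25680 s ÷ 3600 s/hour = 7.13 hours.

t = 7.13 hours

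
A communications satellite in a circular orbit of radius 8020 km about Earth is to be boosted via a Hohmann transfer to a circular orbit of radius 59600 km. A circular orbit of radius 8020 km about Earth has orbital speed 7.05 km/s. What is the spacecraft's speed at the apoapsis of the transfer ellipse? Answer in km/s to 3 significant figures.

v = 1.26 km/s

From the circular-orbit relation v² = μ/r at r = 8020 km: μ = v²r = (7.05)² × 8020 = 3.98614×10^5 km³/s².
Transfer-ellipse semi-major axis a_t = (r₁ + r₂)/2 = (8020 + 59600)/2 = 33810 km.
The apoapsis of the transfer ellipse is at r = 59600 km.
Applying v² = μ(2/r − 1/a_t): v = 1.260 km/s.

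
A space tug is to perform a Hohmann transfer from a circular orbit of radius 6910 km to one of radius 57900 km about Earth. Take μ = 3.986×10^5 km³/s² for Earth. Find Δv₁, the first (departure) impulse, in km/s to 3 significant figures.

Δv₁ = 2.56 km/s

Semi-major axis of the transfer orbit: a_t = (6910 + 57900)/2 = 32405 km.
On the circular orbit at r = 6910 km, v_c = √(μ/r) = 7.5950 km/s.
Vis-viva on the transfer ellipse at r = 6910 km gives v_t = √[μ(2/r − 1/a_t)] = 10.152 km/s.
Δv₁ = |v_t − v_c| = |10.152 − 7.5950| = 2.557 km/s.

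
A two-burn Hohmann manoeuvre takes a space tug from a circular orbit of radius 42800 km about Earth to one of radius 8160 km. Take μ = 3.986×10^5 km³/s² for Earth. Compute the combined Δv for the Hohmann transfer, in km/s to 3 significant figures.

Δv = 3.39 km/s

Semi-major axis of the transfer orbit: a_t = (42800 + 8160)/2 = 25480 km.
Circular speed at r₁: v₁ = √(μ/r₁) = √(3.986×10^5/42800) = 3.052 km/s.
Transfer-orbit speed at r₁ (vis-viva equation): v_a = √[μ(2/r₁ − 1/a_t)] = 1.727 km/s.
First burn Δv₁ = |v_a − v₁| = 1.325 km/s.
At r₂, v₂ = √(μ/r₂) = 6.989 km/s.
Transfer-orbit speed at r₂: v_p = √[μ(2/r₂ − 1/a_t)] = 9.058 km/s.
Second burn Δv₂ = |v₂ − v_p| = 2.069 km/s.
Total Δv = Δv₁ + Δv₂ = 3.394 km/s.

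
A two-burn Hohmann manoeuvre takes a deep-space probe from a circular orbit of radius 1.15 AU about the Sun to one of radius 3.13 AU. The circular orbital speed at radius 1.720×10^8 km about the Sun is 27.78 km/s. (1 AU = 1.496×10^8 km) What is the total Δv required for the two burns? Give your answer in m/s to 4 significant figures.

From the circular-orbit relation v² = μ/r at r = 1.720×10^8 km: μ = v²r = (27.78)² × 1.720×10^8 = 1.32737×10^11 km³/s².
In km: r₁ = 1.15 × 1.496×10^8 = 1.7204×10^8 km; r₂ = 3.13 × 1.496×10^8 = 4.68248×10^8 km.
The Hohmann ellipse has a_t = (r₁ + r₂)/2 = 3.20144×10^8 km.
Circular speed at r₁: v₁ = √(μ/r₁) = √(1.32737×10^11/1.7204×10^8) = 27.777 km/s.
Transfer-orbit speed at r₁ (vis-viva): v_p = √[μ(2/r₁ − 1/a_t)] = 33.593 km/s.
First burn Δv₁ = |v_p − v₁| = 5.816 km/s.
At r₂, v₂ = √(μ/r₂) = 16.8368 km/s.
Transfer-orbit speed at r₂: v_a = √[μ(2/r₂ − 1/a_t)] = 12.3424 km/s.
Second burn Δv₂ = |v₂ − v_a| = 4.494 km/s.
Δv = Δv₁ + Δv₂ = 5.816 + 4.494 = 10.31 km/s.

Δv = 10310 m/s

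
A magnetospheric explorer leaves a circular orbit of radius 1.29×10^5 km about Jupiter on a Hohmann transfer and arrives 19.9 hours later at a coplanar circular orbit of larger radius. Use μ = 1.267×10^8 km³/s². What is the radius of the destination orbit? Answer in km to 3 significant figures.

Transfer time t = 19.9 hours = 71640 s, and t = π√(a_t³/μ).
So a_t = (μ t²/π²)^(1/3) = (1.267×10^8 × (71640)² / π²)^(1/3) = 4.0389×10^5 km.
Since a_t = (r₁ + r₂)/2, r₂ = 2a_t − r₁ = 2×4.0389×10^5 − 1.290×10^5 = 6.7878×10^5 km.

r₂ = 6.79×10^5 km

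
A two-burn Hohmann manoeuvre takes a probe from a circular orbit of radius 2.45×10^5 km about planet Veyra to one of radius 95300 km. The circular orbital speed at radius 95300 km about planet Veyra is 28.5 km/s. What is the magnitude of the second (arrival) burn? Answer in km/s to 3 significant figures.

From the circular-orbit relation v² = μ/r at r = 95300 km: μ = v²r = (28.5)² × 95300 = 7.74074×10^7 km³/s².
Semi-major axis of the transfer orbit: a_t = (2.450×10^5 + 95300)/2 = 1.7015×10^5 km.
On the circular orbit at r = 95300 km, v_c = √(μ/r) = 28.500 km/s.
Vis-viva on the transfer ellipse at r = 95300 km gives v_t = √[μ(2/r − 1/a_t)] = 34.199 km/s.
Δv₂ = |v_t − v_c| = |34.199 − 28.500| = 5.699 km/s.

Δv₂ = 5.70 km/s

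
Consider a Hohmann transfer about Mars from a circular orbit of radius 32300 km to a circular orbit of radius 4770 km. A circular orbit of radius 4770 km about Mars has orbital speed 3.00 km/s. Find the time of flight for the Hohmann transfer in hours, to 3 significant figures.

From the circular-orbit relation v² = μ/r at r = 4770 km: μ = v²r = (3.00)² × 4770 = 42930.0 km³/s².
Transfer-ellipse semi-major axis a_t = (r₁ + r₂)/2 = (32300 + 4770)/2 = 18535 km.
By Kepler's third law the transfer-orbit period is T = 2π√(a_t³/μ), so t = T/2 = 38260 s.
Converting: 38260 s ÷ 3600 s/hour = 10.6 hours.

t = 10.6 hours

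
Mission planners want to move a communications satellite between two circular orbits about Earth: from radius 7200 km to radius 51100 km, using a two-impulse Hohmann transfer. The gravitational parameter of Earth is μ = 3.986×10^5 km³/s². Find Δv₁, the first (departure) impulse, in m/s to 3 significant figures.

Semi-major axis of the transfer orbit: a_t = (7200 + 51100)/2 = 29150 km.
Circular speed at r = 7200 km: v_c = √(μ/r) = 7.4405 km/s.
Transfer-orbit speed at the same r (vis-viva, a = a_t): v_t = √[μ(2/r − 1/a_t)] = 9.8513 km/s.
Δv₁ = |v_t − v_c| = |9.8513 − 7.4405| = 2.411 km/s.

Δv₁ = 2410 m/s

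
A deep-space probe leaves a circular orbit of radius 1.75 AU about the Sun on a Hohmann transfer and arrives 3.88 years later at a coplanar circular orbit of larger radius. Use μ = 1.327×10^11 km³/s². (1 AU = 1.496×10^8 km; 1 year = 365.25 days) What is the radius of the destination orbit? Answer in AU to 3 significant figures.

In km: r₁ = 1.75 × 1.496×10^8 = 2.618×10^8 km.
Transfer time t = 3.88 years × 365.25 × 86400 s = 1.22443488×10^8 s, and t = π√(a_t³/μ).
So a_t = (μ t²/π²)^(1/3) = (1.327×10^11 × (1.22443488×10^8)² / π²)^(1/3) = 5.8634×10^8 km.
Since a_t = (r₁ + r₂)/2, r₂ = 2a_t − r₁ = 2×5.8634×10^8 − 2.618×10^8 = 9.1088×10^8 km.
In AU: r₂ = 9.1088×10^8 / 1.496×10^8 = 6.09 AU.

r₂ = 6.09 AU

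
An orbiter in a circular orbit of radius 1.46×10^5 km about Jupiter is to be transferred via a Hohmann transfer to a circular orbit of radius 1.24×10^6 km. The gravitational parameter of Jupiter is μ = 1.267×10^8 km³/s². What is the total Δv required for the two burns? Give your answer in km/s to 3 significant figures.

Δv = 15.4 km/s

Semi-major axis of the transfer orbit: a_t = (1.460×10^5 + 1.240×10^6)/2 = 6.930×10^5 km.
At r₁ the circular-orbit speed is v₁ = √(μ/r₁) = 29.4586 km/s.
Transfer-orbit speed at r₁ (vis-viva): v_p = √[μ(2/r₁ − 1/a_t)] = 39.4054 km/s.
First burn Δv₁ = |v_p − v₁| = 9.947 km/s.
At r₂, v₂ = √(μ/r₂) = 10.1083 km/s.
Transfer-orbit speed at r₂: v_a = √[μ(2/r₂ − 1/a_t)] = 4.63967 km/s.
Second burn Δv₂ = |v₂ − v_a| = 5.469 km/s.
Δv = Δv₁ + Δv₂ = 9.947 + 5.469 = 15.42 km/s.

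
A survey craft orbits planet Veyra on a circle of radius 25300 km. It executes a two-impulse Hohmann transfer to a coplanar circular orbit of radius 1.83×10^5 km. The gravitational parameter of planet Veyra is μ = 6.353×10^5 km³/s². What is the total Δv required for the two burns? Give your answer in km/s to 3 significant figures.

The Hohmann ellipse has a_t = (r₁ + r₂)/2 = 1.0415×10^5 km.
Circular speed at r₁: v₁ = √(μ/r₁) = √(6.353×10^5/25300) = 5.011 km/s.
Transfer-orbit speed at r₁ (vis-viva): v_p = √[μ(2/r₁ − 1/a_t)] = 6.642 km/s.
First burn Δv₁ = |v_p − v₁| = 1.631 km/s.
Circular speed at r₂: v₂ = √(μ/r₂) = 1.8632 km/s.
Transfer-orbit speed at r₂: v_a = √[μ(2/r₂ − 1/a_t)] = 0.91832 km/s.
Second burn Δv₂ = |v₂ − v_a| = 0.9449 km/s.
Δv = Δv₁ + Δv₂ = 1.631 + 0.9449 = 2.576 km/s.

Δv = 2.58 km/s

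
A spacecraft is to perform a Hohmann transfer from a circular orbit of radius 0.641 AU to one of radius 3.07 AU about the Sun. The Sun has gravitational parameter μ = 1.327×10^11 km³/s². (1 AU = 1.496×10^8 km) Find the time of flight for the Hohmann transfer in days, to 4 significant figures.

t = 461.6 days

In km: r₁ = 0.641 × 1.496×10^8 = 9.58936×10^7 km; r₂ = 3.07 × 1.496×10^8 = 4.59272×10^8 km.
Transfer-ellipse semi-major axis a_t = (r₁ + r₂)/2 = (9.58936×10^7 + 4.59272×10^8)/2 = 2.775828×10^8 km.
Half the transfer-orbit period gives t = π√(a_t³/μ) = 3.988×10^7 s.
Converting: 3.988×10^7 s ÷ 86400 s/day = 461.6 days.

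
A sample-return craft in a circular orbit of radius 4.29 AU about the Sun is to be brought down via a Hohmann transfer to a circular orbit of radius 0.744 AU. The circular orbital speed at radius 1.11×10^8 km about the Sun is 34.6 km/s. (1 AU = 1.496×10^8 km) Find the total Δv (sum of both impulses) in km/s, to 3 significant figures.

From the circular-orbit relation v² = μ/r at r = 1.11×10^8 km: μ = v²r = (34.6)² × 1.11×10^8 = 1.32885×10^11 km³/s².
In km: r₁ = 4.29 × 1.496×10^8 = 6.41784×10^8 km; r₂ = 0.744 × 1.496×10^8 = 1.113024×10^8 km.
Semi-major axis of the transfer orbit: a_t = (6.41784×10^8 + 1.113024×10^8)/2 = 3.765432×10^8 km.
At r₁ the circular-orbit speed is v₁ = √(μ/r₁) = 14.38942 km/s.
On the transfer ellipse at r₁, v² = μ(2/r − 1/a) gives v_a = √[μ(2/r₁ − 1/a_t)] = 7.823264 km/s.
First burn Δv₁ = |v_a − v₁| = 6.5662 km/s.
At r₂, v₂ = √(μ/r₂) = 34.553 km/s.
Transfer-orbit speed at r₂: v_p = √[μ(2/r₂ − 1/a_t)] = 45.110 km/s.
Second burn Δv₂ = |v₂ − v_p| = 10.557 km/s.
Δv = Δv₁ + Δv₂ = 6.5662 + 10.557 = 17.12 km/s.

Δv = 17.1 km/s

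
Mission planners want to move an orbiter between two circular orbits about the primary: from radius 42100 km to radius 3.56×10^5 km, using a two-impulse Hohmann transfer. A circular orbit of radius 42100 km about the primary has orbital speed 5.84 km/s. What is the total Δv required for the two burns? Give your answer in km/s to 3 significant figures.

From the circular-orbit relation v² = μ/r at r = 42100 km: μ = v²r = (5.84)² × 42100 = 1.43585×10^6 km³/s².
Semi-major axis of the transfer orbit: a_t = (42100 + 3.560×10^5)/2 = 1.9905×10^5 km.
Circular speed at r₁: v₁ = √(μ/r₁) = √(1.43585×10^6/42100) = 5.840 km/s.
On the transfer ellipse at r₁, vis-viva gives v_p = √[μ(2/r₁ − 1/a_t)] = 7.810 km/s.
First burn Δv₁ = |v_p − v₁| = 1.970 km/s.
Circular speed at r₂: v₂ = √(μ/r₂) = 2.0083 km/s.
Transfer-orbit speed at r₂: v_a = √[μ(2/r₂ − 1/a_t)] = 0.92361 km/s.
Second burn Δv₂ = |v₂ − v_a| = 1.085 km/s.
Total Δv = Δv₁ + Δv₂ = 3.055 km/s.

Δv = 3.05 km/s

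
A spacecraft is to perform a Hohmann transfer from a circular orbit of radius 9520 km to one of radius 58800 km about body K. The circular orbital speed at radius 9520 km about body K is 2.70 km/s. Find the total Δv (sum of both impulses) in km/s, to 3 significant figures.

Δv = 1.36 km/s

From the circular-orbit relation v² = μ/r at r = 9520 km: μ = v²r = (2.70)² × 9520 = 69400.8 km³/s².
The Hohmann ellipse has a_t = (r₁ + r₂)/2 = 34160 km.
Circular speed at r₁: v₁ = √(μ/r₁) = √(69400.8/9520) = 2.7000 km/s.
Transfer-orbit speed at r₁ (vis-viva equation): v_p = √[μ(2/r₁ − 1/a_t)] = 3.5424 km/s.
First burn Δv₁ = |v_p − v₁| = 0.8424 km/s.
Circular speed at r₂: v₂ = √(μ/r₂) = 1.0864 km/s.
Transfer-orbit speed at r₂: v_a = √[μ(2/r₂ − 1/a_t)] = 0.57353 km/s.
Second burn Δv₂ = |v₂ − v_a| = 0.5129 km/s.
Δv = Δv₁ + Δv₂ = 0.8424 + 0.5129 = 1.355 km/s.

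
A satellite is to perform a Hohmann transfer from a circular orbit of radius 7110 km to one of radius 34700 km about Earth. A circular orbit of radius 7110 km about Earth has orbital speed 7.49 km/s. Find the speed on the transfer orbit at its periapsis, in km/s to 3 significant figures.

v = 9.65 km/s

From the circular-orbit relation v² = μ/r at r = 7110 km: μ = v²r = (7.49)² × 7110 = 3.98872×10^5 km³/s².
The Hohmann ellipse has a_t = (r₁ + r₂)/2 = 20905 km.
The periapsis of the transfer ellipse is at r = 7110 km.
From the vis-viva equation, v = √[μ(2/r − 1/a_t)] = 9.650 km/s.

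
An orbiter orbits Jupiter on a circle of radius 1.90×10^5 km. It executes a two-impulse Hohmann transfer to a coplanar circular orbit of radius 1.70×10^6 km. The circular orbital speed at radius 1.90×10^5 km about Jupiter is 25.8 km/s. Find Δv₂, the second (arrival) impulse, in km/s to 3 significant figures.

From the circular-orbit relation v² = μ/r at r = 1.90×10^5 km: μ = v²r = (25.8)² × 1.90×10^5 = 1.26472×10^8 km³/s².
Semi-major axis of the transfer orbit: a_t = (1.900×10^5 + 1.700×10^6)/2 = 9.450×10^5 km.
Circular speed at r = 1.700×10^6 km: v_c = √(μ/r) = 8.6253 km/s.
Transfer-orbit speed at the same r (vis-viva, a = a_t): v_t = √[μ(2/r − 1/a_t)] = 3.8675 km/s.
Δv₂ = |v_t − v_c| = |3.8675 − 8.6253| = 4.758 km/s.

Δv₂ = 4.76 km/s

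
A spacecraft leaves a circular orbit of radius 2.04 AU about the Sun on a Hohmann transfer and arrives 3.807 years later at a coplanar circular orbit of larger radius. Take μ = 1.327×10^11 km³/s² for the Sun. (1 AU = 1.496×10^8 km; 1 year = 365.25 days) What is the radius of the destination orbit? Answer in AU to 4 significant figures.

In km: r₁ = 2.04 × 1.496×10^8 = 3.05184×10^8 km.
Transfer time t = 3.807 years × 365.25 × 86400 s = 1.201397832×10^8 s, and t = π√(a_t³/μ).
So a_t = (μ t²/π²)^(1/3) = (1.327×10^11 × (1.201397832×10^8)² / π²)^(1/3) = 5.7896×10^8 km.
Since a_t = (r₁ + r₂)/2, r₂ = 2a_t − r₁ = 2×5.7896×10^8 − 3.05184×10^8 = 8.52736×10^8 km.
In AU: r₂ = 8.52736×10^8 / 1.496×10^8 = 5.700 AU.

r₂ = 5.700 AU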